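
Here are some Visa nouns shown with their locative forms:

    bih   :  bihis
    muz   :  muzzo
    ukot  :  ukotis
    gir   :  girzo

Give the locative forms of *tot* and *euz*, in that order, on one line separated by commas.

Looking at the final consonant of each stem: -is when the stem ends in a voiceless consonant (*bih*, *ukot*); -zo when the stem ends in a voiced consonant (*muz*, *gir*).
The final consonant of *tot* is /t/, which is voiceless, so the suffix is -is, giving *totis*.
*euz* — final consonant /z/ (voiced) → -zo → *euzzo*.

totis, euzzo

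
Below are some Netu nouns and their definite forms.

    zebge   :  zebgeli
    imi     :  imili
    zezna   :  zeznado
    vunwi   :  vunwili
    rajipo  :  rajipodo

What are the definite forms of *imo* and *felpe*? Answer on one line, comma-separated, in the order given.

imodo, felpeli

Looking at the last vowel of each stem: -li when the last vowel of the stem is a front vowel (*zebge*, *imi*, *vunwi*); -do when the last vowel of the stem is a back vowel (*zezna*, *rajipo*).
*imo*: last vowel = /o/, a back vowel → -do → *imodo*.
Since the last vowel of *felpe* is /e/ (a front vowel), it takes -li, giving *felpeli*.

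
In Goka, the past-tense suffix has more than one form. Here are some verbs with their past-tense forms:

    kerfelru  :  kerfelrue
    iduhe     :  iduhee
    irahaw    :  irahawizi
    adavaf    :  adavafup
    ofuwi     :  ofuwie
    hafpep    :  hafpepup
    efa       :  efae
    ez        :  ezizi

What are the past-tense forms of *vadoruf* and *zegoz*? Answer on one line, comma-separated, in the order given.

The suffix is conditioned by the final sound: -up when the stem ends in a voiceless consonant (*adavaf*, *hafpep*); -izi when the stem ends in a voiced consonant (*irahaw*, *ez*); -e when the stem ends in a vowel (*kerfelru*, *iduhe*, *ofuwi*, *efa*).
The final sound of *vadoruf* is /f/, which is a voiceless consonant, so the suffix is -up, giving *vadorufup*.
*zegoz*: final sound = /z/, a voiced consonant → -izi → *zegozizi*.

vadorufup, zegozizi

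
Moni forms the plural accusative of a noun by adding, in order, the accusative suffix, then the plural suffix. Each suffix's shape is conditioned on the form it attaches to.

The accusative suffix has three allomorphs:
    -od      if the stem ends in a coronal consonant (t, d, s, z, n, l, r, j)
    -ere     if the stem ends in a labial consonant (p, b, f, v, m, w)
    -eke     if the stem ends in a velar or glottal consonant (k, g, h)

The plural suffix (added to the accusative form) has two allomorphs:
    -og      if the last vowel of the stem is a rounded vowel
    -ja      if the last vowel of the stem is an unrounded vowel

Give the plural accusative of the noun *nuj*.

Since the final consonant of *nuj* is /j/ (coronal), it takes -od, giving *nujod*.
The last vowel of the accusative form *nujod* is /o/, which is a rounded vowel, so the plural suffix is -og, giving *nujodog*.

nujodog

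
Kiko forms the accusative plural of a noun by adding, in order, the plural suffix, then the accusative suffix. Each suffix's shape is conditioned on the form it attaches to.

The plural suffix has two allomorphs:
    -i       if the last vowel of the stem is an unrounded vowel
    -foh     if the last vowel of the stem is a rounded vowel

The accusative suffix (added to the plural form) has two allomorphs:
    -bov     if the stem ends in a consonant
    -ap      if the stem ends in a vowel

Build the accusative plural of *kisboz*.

kisbozfohbov

The last vowel of *kisboz* is /o/, which is a rounded vowel, so the plural suffix is -foh, giving *kisbozfoh*.
The final sound of the plural form *kisbozfoh* is /h/, which is a consonant, so the accusative suffix is -bov, giving *kisbozfohbov*.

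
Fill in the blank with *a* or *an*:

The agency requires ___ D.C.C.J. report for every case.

The indefinite article is chosen by the initial *sound* of the following word, not its spelling.
The initialism *D.C.C.J.* is read letter by letter; the first letter, D, is pronounced /diː/, which begins with a consonant sound.
So the article is *a*: The agency requires a D.C.C.J. report for every case.

a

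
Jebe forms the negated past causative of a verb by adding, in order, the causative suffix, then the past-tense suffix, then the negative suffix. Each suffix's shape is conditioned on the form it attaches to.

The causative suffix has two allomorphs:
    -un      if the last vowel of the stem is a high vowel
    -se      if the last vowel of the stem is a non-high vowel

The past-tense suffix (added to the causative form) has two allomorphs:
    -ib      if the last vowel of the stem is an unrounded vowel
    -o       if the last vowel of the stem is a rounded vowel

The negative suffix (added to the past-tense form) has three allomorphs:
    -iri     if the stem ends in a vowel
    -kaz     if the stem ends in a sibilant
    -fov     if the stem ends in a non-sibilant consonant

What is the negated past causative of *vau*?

vauunoiri

*vau*: last vowel = /u/, a high vowel → -un → *vauun*.
The causative form *vauun* — last vowel /u/ (a rounded vowel) → -o → *vauuno*.
The past-tense form *vauuno*: final sound = /o/, a vowel → -iri → *vauunoiri*.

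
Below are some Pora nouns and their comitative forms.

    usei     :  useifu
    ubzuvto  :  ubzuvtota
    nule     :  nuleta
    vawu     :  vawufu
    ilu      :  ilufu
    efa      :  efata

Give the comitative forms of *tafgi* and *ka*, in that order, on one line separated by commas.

The alternation tracks the last vowel of the stem — -fu when the last vowel of the stem is a high vowel (*usei*, *vawu*, *ilu*); -ta when the last vowel of the stem is a non-high vowel (*ubzuvto*, *nule*, *efa*).
Since the last vowel of *tafgi* is /i/ (a high vowel), it takes -fu, giving *tafgifu*.
The last vowel of *ka* is /a/, which is a non-high vowel, so the suffix is -ta, giving *kata*.

tafgifu, kata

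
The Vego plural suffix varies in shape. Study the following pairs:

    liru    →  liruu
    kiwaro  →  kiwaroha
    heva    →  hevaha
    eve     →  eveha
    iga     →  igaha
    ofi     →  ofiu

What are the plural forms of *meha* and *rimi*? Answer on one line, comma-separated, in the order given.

mehaha, rimiu

The pattern is height harmony: -u when the last vowel of the stem is a high vowel (*liru*, *ofi*); -ha when the last vowel of the stem is a non-high vowel (*kiwaro*, *heva*, *eve*, *iga*).
The last vowel of *meha* is /a/, which is a non-high vowel, so the suffix is -ha, giving *mehaha*.
*rimi*: last vowel = /i/, a high vowel → -u → *rimiu*.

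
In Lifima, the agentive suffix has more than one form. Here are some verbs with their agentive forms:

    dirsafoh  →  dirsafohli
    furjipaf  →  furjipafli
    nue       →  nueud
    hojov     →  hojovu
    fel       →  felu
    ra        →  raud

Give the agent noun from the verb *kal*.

kalu

Looking at the final sound of each stem: -li when the stem ends in a voiceless consonant (*dirsafoh*, *furjipaf*); -u when the stem ends in a voiced consonant (*hojov*, *fel*); -ud when the stem ends in a vowel (*nue*, *ra*).
*kal* — final sound /l/ (a voiced consonant) → -u → *kalu*.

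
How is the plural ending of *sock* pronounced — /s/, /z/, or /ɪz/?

/s/

The stem *sock* ends in a voiceless non-sibilant consonant.
The plural suffix surfaces as /ɪz/ after sibilants, /s/ after other voiceless consonants, and /z/ after other voiced sounds.
So the plural -s on *sock* is pronounced /s/.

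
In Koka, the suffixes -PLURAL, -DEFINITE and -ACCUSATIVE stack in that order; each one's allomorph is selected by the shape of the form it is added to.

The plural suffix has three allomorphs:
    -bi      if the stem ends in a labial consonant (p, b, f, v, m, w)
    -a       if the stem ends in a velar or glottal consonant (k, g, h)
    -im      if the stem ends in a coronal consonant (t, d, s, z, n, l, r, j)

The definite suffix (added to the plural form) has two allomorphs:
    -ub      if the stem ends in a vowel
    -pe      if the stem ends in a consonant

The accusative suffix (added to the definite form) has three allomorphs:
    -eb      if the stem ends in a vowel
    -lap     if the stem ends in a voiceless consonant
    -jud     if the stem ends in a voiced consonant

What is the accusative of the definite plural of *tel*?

Since the final consonant of *tel* is /l/ (coronal), it takes -im, giving *telim*.
The plural form *telim* — final sound /m/ (a consonant) → -pe → *telimpe*.
The final sound of the definite form *telimpe* is /e/, which is a vowel, so the accusative suffix is -eb, giving *telimpeeb*.

telimpeeb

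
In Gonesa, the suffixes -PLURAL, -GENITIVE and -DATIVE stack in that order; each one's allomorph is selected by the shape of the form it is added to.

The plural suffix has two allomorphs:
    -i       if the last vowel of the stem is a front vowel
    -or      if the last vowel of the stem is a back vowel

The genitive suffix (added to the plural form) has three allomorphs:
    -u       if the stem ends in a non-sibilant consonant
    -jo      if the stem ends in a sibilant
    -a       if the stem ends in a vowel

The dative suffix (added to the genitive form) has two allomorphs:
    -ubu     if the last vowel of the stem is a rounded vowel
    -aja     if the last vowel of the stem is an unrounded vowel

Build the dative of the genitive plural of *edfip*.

edfipiaaja

The last vowel of *edfip* is /i/, which is a front vowel, so the plural suffix is -i, giving *edfipi*.
The final sound of the plural form *edfipi* is /i/, which is a vowel, so the genitive suffix is -a, giving *edfipia*.
Since the last vowel of the genitive form *edfipia* is /a/ (an unrounded vowel), it takes -aja, giving *edfipiaaja*.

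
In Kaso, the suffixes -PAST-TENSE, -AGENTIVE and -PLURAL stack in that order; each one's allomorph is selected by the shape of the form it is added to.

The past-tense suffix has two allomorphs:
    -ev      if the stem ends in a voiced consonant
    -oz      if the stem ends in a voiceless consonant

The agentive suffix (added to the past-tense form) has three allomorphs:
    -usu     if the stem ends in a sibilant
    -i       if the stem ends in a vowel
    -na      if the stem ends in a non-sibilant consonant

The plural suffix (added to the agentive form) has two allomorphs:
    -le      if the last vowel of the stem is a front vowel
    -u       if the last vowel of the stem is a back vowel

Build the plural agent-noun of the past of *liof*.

liofozusuu

*liof* — final consonant /f/ (voiceless) → -oz → *liofoz*.
The past-tense form *liofoz*: final sound = /z/, a sibilant → -usu → *liofozusu*.
The agentive form *liofozusu*: last vowel = /u/, a back vowel → -u → *liofozusuu*.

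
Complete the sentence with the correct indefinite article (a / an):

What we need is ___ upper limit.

an

The indefinite article is chosen by the initial *sound* of the following word, not its spelling.
*upper* begins with the sound /ʌ/ (u pronounced /ʌ/) — a vowel sound.
So the article is *an*: What we need is an upper limit.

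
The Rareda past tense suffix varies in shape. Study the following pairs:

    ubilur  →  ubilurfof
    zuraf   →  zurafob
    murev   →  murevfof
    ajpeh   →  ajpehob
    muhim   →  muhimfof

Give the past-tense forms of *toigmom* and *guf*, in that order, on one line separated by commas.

toigmomfof, gufob

Looking at the final consonant of each stem: -ob when the stem ends in a voiceless consonant (*zuraf*, *ajpeh*); -fof when the stem ends in a voiced consonant (*ubilur*, *murev*, *muhim*).
*toigmom* — final consonant /m/ (voiced) → -fof → *toigmomfof*.
*guf*: final consonant = /f/, voiceless → -ob → *gufob*.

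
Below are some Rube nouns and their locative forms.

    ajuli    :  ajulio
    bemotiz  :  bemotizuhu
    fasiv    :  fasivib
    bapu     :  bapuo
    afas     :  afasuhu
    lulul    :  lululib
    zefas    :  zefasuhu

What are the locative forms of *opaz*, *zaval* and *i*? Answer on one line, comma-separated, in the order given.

Looking at the final sound of each stem: -uhu when the stem ends in a sibilant (*bemotiz*, *afas*, *zefas*); -ib when the stem ends in a non-sibilant consonant (*fasiv*, *lulul*); -o when the stem ends in a vowel (*ajuli*, *bapu*).
*opaz* — final sound /z/ (a sibilant) → -uhu → *opazuhu*.
*zaval* — final sound /l/ (a non-sibilant consonant) → -ib → *zavalib*.
Since the final sound of *i* is /i/ (a vowel), it takes -o, giving *io*.

opazuhu, zavalib, io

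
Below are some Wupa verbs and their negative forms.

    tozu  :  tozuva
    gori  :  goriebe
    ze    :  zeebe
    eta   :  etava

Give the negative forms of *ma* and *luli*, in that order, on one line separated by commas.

mava, luliebe

The pattern is front/back vowel harmony: -ebe when the last vowel of the stem is a front vowel (*gori*, *ze*); -va when the last vowel of the stem is a back vowel (*tozu*, *eta*).
*ma* — last vowel /a/ (a back vowel) → -va → *mava*.
*luli* — last vowel /i/ (a front vowel) → -ebe → *luliebe*.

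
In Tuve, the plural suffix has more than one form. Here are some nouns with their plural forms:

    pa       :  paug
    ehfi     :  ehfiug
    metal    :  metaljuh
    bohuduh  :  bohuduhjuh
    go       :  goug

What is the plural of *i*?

Looking at the final sound of each stem: -juh when the stem ends in a consonant (*metal*, *bohuduh*); -ug when the stem ends in a vowel (*pa*, *ehfi*, *go*).
*i*: final sound = /i/, a vowel → -ug → *iug*.

iug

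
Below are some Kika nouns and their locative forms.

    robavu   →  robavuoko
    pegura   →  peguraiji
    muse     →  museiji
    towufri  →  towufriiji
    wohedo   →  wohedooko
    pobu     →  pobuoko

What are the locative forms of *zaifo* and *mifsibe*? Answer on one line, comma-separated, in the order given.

zaifooko, mifsibeiji

The suffix is conditioned by the last vowel: -oko when the last vowel of the stem is a rounded vowel (*robavu*, *wohedo*, *pobu*); -iji when the last vowel of the stem is an unrounded vowel (*pegura*, *muse*, *towufri*).
*zaifo* — last vowel /o/ (a rounded vowel) → -oko → *zaifooko*.
The last vowel of *mifsibe* is /e/, which is an unrounded vowel, so the suffix is -iji, giving *mifsibeiji*.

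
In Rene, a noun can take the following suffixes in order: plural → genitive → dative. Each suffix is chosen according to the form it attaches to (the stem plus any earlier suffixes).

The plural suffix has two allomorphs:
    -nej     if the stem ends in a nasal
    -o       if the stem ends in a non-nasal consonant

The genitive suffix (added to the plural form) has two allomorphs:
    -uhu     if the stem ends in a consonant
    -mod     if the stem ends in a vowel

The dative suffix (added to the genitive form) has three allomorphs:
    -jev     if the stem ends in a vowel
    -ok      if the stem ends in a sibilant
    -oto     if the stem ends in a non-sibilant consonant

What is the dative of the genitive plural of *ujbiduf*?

ujbidufomodoto

*ujbiduf* — final consonant /f/ (non-nasal) → -o → *ujbidufo*.
The final sound of the plural form *ujbidufo* is /o/, which is a vowel, so the genitive suffix is -mod, giving *ujbidufomod*.
The genitive form *ujbidufomod*: final sound = /d/, a non-sibilant consonant → -oto → *ujbidufomodoto*.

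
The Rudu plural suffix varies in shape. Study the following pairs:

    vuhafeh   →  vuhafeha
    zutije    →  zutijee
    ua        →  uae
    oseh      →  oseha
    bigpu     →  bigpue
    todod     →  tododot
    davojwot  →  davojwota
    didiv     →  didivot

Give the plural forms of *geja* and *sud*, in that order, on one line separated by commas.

The alternation tracks the final sound of the stem — -a when the stem ends in a voiceless consonant (*vuhafeh*, *oseh*, *davojwot*); -ot when the stem ends in a voiced consonant (*todod*, *didiv*); -e when the stem ends in a vowel (*zutije*, *ua*, *bigpu*).
*geja*: final sound = /a/, a vowel → -e → *gejae*.
*sud*: final sound = /d/, a voiced consonant → -ot → *sudot*.

gejae, sudot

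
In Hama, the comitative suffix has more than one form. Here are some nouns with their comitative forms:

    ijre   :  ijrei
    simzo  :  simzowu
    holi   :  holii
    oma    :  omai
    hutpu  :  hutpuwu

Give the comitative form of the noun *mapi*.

mapii

The suffix is conditioned by the last vowel: -wu when the last vowel of the stem is a rounded vowel (*simzo*, *hutpu*); -i when the last vowel of the stem is an unrounded vowel (*ijre*, *holi*, *oma*).
The last vowel of *mapi* is /i/, which is an unrounded vowel, so the suffix is -i, giving *mapii*.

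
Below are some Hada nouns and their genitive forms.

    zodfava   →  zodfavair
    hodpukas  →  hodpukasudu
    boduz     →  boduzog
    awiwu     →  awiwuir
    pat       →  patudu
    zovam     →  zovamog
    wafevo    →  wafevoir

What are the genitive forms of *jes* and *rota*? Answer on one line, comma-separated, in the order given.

Looking at the final sound of each stem: -udu when the stem ends in a voiceless consonant (*hodpukas*, *pat*); -og when the stem ends in a voiced consonant (*boduz*, *zovam*); -ir when the stem ends in a vowel (*zodfava*, *awiwu*, *wafevo*).
Since the final sound of *jes* is /s/ (a voiceless consonant), it takes -udu, giving *jesudu*.
*rota*: final sound = /a/, a vowel → -ir → *rotair*.

jesudu, rotair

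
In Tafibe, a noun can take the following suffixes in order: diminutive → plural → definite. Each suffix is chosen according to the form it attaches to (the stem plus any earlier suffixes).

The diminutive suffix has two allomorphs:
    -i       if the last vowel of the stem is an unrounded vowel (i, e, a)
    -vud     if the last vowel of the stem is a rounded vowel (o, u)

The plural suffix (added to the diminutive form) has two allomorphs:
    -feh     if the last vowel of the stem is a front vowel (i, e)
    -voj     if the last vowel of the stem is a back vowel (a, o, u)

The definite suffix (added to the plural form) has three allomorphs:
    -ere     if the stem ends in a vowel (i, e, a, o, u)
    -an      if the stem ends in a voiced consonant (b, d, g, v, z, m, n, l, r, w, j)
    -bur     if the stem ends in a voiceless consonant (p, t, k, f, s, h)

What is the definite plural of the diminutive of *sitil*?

sitilifehbur

*sitil* — last vowel /i/ (an unrounded vowel) → -i → *sitili*.
The last vowel of the diminutive form *sitili* is /i/, which is a front vowel, so the plural suffix is -feh, giving *sitilifeh*.
The plural form *sitilifeh*: final sound = /h/, a voiceless consonant → -bur → *sitilifehbur*.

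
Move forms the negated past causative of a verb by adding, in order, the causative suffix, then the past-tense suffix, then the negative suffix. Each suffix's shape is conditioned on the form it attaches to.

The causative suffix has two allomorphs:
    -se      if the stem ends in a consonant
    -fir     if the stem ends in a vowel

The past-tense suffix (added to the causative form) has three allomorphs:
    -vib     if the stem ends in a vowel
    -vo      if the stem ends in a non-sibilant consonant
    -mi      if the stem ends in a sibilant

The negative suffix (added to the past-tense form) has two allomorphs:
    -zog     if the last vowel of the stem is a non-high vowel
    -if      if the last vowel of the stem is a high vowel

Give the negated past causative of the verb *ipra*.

iprafirvozog

*ipra* — final sound /a/ (a vowel) → -fir → *iprafir*.
The causative form *iprafir* — final sound /r/ (a non-sibilant consonant) → -vo → *iprafirvo*.
Since the last vowel of the past-tense form *iprafirvo* is /o/ (a non-high vowel), it takes -zog, giving *iprafirvozog*.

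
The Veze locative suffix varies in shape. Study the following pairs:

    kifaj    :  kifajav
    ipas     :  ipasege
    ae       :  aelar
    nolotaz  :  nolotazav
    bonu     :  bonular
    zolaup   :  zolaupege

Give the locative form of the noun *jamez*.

The pattern is voicing of the final sound: -ege when the stem ends in a voiceless consonant (*ipas*, *zolaup*); -av when the stem ends in a voiced consonant (*kifaj*, *nolotaz*); -lar when the stem ends in a vowel (*ae*, *bonu*).
The final sound of *jamez* is /z/, which is a voiced consonant, so the suffix is -av, giving *jamezav*.

jamezav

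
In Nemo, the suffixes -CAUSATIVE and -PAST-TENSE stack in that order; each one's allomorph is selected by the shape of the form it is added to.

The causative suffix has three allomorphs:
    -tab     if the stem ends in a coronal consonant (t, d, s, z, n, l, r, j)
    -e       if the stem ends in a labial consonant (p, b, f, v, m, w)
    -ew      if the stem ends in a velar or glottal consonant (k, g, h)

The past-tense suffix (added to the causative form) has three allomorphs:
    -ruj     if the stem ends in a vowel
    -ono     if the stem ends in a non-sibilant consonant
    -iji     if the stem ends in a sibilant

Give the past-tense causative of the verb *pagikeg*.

pagikegewono

*pagikeg* — final consonant /g/ (velar/glottal) → -ew → *pagikegew*.
Since the final sound of the causative form *pagikegew* is /w/ (a non-sibilant consonant), it takes -ono, giving *pagikegewono*.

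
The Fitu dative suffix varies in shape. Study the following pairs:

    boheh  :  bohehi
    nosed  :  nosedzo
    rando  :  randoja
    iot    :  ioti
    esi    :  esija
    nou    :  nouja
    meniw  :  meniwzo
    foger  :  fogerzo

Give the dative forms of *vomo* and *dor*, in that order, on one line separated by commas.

Looking at the final sound of each stem: -i when the stem ends in a voiceless consonant (*boheh*, *iot*); -zo when the stem ends in a voiced consonant (*nosed*, *meniw*, *foger*); -ja when the stem ends in a vowel (*rando*, *esi*, *nou*).
*vomo* — final sound /o/ (a vowel) → -ja → *vomoja*.
*dor*: final sound = /r/, a voiced consonant → -zo → *dorzo*.

vomoja, dorzo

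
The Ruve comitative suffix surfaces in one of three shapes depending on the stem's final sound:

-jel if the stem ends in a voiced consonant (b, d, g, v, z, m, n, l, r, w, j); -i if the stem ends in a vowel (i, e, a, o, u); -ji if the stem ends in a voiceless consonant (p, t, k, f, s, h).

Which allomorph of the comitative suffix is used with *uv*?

-jel

*uv* — final sound /v/ (a voiced consonant) → -jel.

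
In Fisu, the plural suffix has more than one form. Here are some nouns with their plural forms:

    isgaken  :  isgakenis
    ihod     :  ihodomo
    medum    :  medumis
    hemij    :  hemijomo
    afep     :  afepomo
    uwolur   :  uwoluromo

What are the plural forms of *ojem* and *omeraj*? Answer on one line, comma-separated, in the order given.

Looking at the final consonant of each stem: -is when the stem ends in a nasal (*isgaken*, *medum*); -omo when the stem ends in a non-nasal consonant (*ihod*, *hemij*, *afep*, *uwolur*).
Since the final consonant of *ojem* is /m/ (a nasal), it takes -is, giving *ojemis*.
Since the final consonant of *omeraj* is /j/ (non-nasal), it takes -omo, giving *omerajomo*.

ojemis, omerajomo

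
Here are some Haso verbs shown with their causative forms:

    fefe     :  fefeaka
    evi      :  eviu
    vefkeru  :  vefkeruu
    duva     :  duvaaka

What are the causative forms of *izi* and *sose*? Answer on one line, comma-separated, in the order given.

iziu, soseaka

The suffix is conditioned by the last vowel: -u when the last vowel of the stem is a high vowel (*evi*, *vefkeru*); -aka when the last vowel of the stem is a non-high vowel (*fefe*, *duva*).
*izi*: last vowel = /i/, a high vowel → -u → *iziu*.
*sose*: last vowel = /e/, a non-high vowel → -aka → *soseaka*.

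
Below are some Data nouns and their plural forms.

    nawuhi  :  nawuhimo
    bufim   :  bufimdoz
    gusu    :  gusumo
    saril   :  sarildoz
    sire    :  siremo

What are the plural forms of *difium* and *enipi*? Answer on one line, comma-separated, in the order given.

The suffix is conditioned by the final sound: -doz when the stem ends in a consonant (*bufim*, *saril*); -mo when the stem ends in a vowel (*nawuhi*, *gusu*, *sire*).
*difium*: final sound = /m/, a consonant → -doz → *difiumdoz*.
The final sound of *enipi* is /i/, which is a vowel, so the suffix is -mo, giving *enipimo*.

difiumdoz, enipimo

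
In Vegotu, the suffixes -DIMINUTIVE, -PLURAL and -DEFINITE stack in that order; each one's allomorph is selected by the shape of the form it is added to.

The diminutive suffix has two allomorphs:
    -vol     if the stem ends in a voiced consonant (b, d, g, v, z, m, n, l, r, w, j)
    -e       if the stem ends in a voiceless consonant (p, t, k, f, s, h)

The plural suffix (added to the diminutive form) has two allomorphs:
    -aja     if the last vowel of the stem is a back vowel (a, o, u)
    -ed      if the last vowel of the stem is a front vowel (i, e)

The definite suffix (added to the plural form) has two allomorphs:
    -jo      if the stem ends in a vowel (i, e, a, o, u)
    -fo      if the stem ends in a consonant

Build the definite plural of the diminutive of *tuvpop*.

tuvpopeedfo

Since the final consonant of *tuvpop* is /p/ (voiceless), it takes -e, giving *tuvpope*.
The diminutive form *tuvpope*: last vowel = /e/, a front vowel → -ed → *tuvpopeed*.
The plural form *tuvpopeed* — final sound /d/ (a consonant) → -fo → *tuvpopeedfo*.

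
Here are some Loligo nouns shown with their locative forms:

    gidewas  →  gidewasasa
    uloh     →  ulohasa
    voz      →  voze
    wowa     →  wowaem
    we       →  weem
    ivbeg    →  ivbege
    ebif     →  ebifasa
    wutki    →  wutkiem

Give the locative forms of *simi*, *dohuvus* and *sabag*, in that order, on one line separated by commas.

simiem, dohuvusasa, sabage

The pattern is voicing of the final sound: -asa when the stem ends in a voiceless consonant (*gidewas*, *uloh*, *ebif*); -e when the stem ends in a voiced consonant (*voz*, *ivbeg*); -em when the stem ends in a vowel (*wowa*, *we*, *wutki*).
Since the final sound of *simi* is /i/ (a vowel), it takes -em, giving *simiem*.
*dohuvus* — final sound /s/ (a voiceless consonant) → -asa → *dohuvusasa*.
The final sound of *sabag* is /g/, which is a voiced consonant, so the suffix is -e, giving *sabage*.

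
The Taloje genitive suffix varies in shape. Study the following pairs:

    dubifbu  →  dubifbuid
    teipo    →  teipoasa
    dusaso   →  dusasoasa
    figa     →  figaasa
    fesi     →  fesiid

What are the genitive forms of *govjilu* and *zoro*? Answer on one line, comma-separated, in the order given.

The pattern is height harmony: -id when the last vowel of the stem is a high vowel (*dubifbu*, *fesi*); -asa when the last vowel of the stem is a non-high vowel (*teipo*, *dusaso*, *figa*).
*govjilu* — last vowel /u/ (a high vowel) → -id → *govjiluid*.
*zoro*: last vowel = /o/, a non-high vowel → -asa → *zoroasa*.

govjiluid, zoroasa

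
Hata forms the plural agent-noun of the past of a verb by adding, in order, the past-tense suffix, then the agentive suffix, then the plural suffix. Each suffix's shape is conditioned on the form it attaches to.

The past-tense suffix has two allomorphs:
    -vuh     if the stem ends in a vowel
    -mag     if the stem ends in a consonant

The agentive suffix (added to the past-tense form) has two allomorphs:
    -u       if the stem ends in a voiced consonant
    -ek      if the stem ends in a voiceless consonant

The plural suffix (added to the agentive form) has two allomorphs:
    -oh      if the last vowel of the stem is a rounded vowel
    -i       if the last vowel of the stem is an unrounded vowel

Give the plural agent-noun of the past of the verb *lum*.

lummaguoh

Since the final sound of *lum* is /m/ (a consonant), it takes -mag, giving *lummag*.
Since the final consonant of the past-tense form *lummag* is /g/ (voiced), it takes -u, giving *lummagu*.
The last vowel of the agentive form *lummagu* is /u/, which is a rounded vowel, so the plural suffix is -oh, giving *lummaguoh*.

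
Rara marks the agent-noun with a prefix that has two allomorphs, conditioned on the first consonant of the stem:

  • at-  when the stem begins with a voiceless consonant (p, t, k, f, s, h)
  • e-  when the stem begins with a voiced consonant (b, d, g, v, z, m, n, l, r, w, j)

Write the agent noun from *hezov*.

*hezov* — first consonant /h/ (voiceless) → at- → *athezov*.

athezov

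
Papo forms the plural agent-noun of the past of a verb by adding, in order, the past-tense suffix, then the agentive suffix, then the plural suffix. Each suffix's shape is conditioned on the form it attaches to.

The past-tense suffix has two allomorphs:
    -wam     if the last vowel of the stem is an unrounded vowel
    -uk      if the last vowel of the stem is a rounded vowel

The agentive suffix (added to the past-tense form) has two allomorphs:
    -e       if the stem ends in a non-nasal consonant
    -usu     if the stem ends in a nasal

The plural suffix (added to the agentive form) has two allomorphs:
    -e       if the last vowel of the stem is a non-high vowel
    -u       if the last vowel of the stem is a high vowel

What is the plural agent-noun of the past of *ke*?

*ke* — last vowel /e/ (an unrounded vowel) → -wam → *kewam*.
The final consonant of the past-tense form *kewam* is /m/, which is a nasal, so the agentive suffix is -usu, giving *kewamusu*.
The agentive form *kewamusu* — last vowel /u/ (a high vowel) → -u → *kewamusuu*.

kewamusuu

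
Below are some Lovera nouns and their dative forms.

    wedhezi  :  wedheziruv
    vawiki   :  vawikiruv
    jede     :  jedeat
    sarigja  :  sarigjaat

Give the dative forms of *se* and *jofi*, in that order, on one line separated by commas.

seat, jofiruv

The pattern is height harmony: -ruv when the last vowel of the stem is a high vowel (*wedhezi*, *vawiki*); -at when the last vowel of the stem is a non-high vowel (*jede*, *sarigja*).
Since the last vowel of *se* is /e/ (a non-high vowel), it takes -at, giving *seat*.
Since the last vowel of *jofi* is /i/ (a high vowel), it takes -ruv, giving *jofiruv*.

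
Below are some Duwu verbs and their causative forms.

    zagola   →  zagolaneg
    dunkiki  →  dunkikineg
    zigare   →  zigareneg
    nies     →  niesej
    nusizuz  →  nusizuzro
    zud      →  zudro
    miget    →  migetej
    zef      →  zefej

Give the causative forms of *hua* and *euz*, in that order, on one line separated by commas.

The alternation tracks the final sound of the stem — -ej when the stem ends in a voiceless consonant (*nies*, *miget*, *zef*); -ro when the stem ends in a voiced consonant (*nusizuz*, *zud*); -neg when the stem ends in a vowel (*zagola*, *dunkiki*, *zigare*).
*hua*: final sound = /a/, a vowel → -neg → *huaneg*.
Since the final sound of *euz* is /z/ (a voiced consonant), it takes -ro, giving *euzro*.

huaneg, euzro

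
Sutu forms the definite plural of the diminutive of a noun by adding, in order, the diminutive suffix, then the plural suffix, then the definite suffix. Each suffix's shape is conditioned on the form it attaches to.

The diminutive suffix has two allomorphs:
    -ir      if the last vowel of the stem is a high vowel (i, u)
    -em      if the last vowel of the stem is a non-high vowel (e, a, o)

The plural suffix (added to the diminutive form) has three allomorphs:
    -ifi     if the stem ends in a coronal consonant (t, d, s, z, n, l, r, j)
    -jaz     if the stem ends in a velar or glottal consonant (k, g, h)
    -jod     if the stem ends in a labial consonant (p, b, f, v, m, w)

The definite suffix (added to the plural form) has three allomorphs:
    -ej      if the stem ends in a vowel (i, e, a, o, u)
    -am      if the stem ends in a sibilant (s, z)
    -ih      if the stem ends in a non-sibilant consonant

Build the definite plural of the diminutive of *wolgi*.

wolgiirifiej

The last vowel of *wolgi* is /i/, which is a high vowel, so the diminutive suffix is -ir, giving *wolgiir*.
The diminutive form *wolgiir*: final consonant = /r/, coronal → -ifi → *wolgiirifi*.
The plural form *wolgiirifi* — final sound /i/ (a vowel) → -ej → *wolgiirifiej*.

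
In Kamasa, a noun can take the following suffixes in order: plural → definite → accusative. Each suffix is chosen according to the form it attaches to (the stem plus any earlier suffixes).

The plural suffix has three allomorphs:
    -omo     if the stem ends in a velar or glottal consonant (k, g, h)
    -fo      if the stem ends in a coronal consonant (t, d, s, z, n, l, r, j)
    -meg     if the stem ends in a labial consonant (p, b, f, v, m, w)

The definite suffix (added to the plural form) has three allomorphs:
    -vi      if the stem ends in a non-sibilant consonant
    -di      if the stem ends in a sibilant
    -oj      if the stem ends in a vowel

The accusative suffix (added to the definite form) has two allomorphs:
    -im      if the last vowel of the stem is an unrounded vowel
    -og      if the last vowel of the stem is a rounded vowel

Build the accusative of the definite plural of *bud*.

budfoojog

*bud* — final consonant /d/ (coronal) → -fo → *budfo*.
Since the final sound of the plural form *budfo* is /o/ (a vowel), it takes -oj, giving *budfooj*.
Since the last vowel of the definite form *budfooj* is /o/ (a rounded vowel), it takes -og, giving *budfoojog*.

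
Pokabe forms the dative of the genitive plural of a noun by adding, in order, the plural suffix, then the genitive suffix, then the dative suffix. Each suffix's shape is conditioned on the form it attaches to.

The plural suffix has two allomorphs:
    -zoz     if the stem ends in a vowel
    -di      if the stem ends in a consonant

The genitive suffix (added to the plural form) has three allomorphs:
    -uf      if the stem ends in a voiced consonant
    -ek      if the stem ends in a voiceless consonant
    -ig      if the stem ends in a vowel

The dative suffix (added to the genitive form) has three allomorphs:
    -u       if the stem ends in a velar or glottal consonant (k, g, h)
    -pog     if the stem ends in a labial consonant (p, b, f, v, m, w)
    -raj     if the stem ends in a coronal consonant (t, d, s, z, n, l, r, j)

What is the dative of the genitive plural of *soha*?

Since the final sound of *soha* is /a/ (a vowel), it takes -zoz, giving *sohazoz*.
The plural form *sohazoz* — final sound /z/ (a voiced consonant) → -uf → *sohazozuf*.
The genitive form *sohazozuf*: final consonant = /f/, labial → -pog → *sohazozufpog*.

sohazozufpog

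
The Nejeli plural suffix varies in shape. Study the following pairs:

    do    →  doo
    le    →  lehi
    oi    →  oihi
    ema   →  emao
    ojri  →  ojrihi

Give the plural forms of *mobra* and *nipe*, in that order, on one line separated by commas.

mobrao, nipehi

Looking at the last vowel of each stem: -hi when the last vowel of the stem is a front vowel (*le*, *oi*, *ojri*); -o when the last vowel of the stem is a back vowel (*do*, *ema*).
*mobra* — last vowel /a/ (a back vowel) → -o → *mobrao*.
*nipe* — last vowel /e/ (a front vowel) → -hi → *nipehi*.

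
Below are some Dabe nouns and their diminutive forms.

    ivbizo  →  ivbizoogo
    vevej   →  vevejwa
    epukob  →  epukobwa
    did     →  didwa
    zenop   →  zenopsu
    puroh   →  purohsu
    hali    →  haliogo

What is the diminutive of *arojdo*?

The pattern is voicing of the final sound: -su when the stem ends in a voiceless consonant (*zenop*, *puroh*); -wa when the stem ends in a voiced consonant (*vevej*, *epukob*, *did*); -ogo when the stem ends in a vowel (*ivbizo*, *hali*).
*arojdo* — final sound /o/ (a vowel) → -ogo → *arojdoogo*.

arojdoogo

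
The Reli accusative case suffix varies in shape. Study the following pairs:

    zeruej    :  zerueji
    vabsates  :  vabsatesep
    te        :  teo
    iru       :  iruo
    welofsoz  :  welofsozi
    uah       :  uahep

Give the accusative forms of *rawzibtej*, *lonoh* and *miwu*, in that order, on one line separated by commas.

rawzibteji, lonohep, miwuo

The alternation tracks the final sound of the stem — -ep when the stem ends in a voiceless consonant (*vabsates*, *uah*); -i when the stem ends in a voiced consonant (*zeruej*, *welofsoz*); -o when the stem ends in a vowel (*te*, *iru*).
The final sound of *rawzibtej* is /j/, which is a voiced consonant, so the suffix is -i, giving *rawzibteji*.
*lonoh*: final sound = /h/, a voiceless consonant → -ep → *lonohep*.
Since the final sound of *miwu* is /u/ (a vowel), it takes -o, giving *miwuo*.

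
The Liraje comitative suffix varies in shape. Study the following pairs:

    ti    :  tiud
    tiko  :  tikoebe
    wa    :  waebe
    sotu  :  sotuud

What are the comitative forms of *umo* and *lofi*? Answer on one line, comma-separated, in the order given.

The pattern is height harmony: -ud when the last vowel of the stem is a high vowel (*ti*, *sotu*); -ebe when the last vowel of the stem is a non-high vowel (*tiko*, *wa*).
The last vowel of *umo* is /o/, which is a non-high vowel, so the suffix is -ebe, giving *umoebe*.
*lofi*: last vowel = /i/, a high vowel → -ud → *lofiud*.

umoebe, lofiud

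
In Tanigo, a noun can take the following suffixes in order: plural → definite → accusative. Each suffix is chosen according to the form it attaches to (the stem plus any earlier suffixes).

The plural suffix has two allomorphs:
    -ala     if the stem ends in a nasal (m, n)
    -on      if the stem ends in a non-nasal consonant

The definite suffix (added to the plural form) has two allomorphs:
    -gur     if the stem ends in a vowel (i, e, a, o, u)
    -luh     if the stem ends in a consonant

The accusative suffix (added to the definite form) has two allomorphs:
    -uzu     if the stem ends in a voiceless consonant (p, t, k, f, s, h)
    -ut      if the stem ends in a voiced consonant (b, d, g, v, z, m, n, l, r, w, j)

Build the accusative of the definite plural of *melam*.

*melam*: final consonant = /m/, a nasal → -ala → *melamala*.
Since the final sound of the plural form *melamala* is /a/ (a vowel), it takes -gur, giving *melamalagur*.
Since the final consonant of the definite form *melamalagur* is /r/ (voiced), it takes -ut, giving *melamalagurut*.

melamalagurut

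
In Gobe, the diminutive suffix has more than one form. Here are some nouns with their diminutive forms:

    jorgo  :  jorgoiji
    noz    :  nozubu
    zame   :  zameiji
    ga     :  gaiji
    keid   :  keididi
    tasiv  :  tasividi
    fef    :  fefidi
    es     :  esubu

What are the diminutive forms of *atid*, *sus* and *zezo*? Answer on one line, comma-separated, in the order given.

atididi, susubu, zezoiji

Looking at the final sound of each stem: -ubu when the stem ends in a sibilant (*noz*, *es*); -idi when the stem ends in a non-sibilant consonant (*keid*, *tasiv*, *fef*); -iji when the stem ends in a vowel (*jorgo*, *zame*, *ga*).
The final sound of *atid* is /d/, which is a non-sibilant consonant, so the suffix is -idi, giving *atididi*.
*sus* — final sound /s/ (a sibilant) → -ubu → *susubu*.
Since the final sound of *zezo* is /o/ (a vowel), it takes -iji, giving *zezoiji*.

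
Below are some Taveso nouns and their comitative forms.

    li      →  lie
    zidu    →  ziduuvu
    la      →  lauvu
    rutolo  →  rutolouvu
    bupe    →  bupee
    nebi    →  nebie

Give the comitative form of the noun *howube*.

howubee

The alternation tracks the last vowel of the stem — -e when the last vowel of the stem is a front vowel (*li*, *bupe*, *nebi*); -uvu when the last vowel of the stem is a back vowel (*zidu*, *la*, *rutolo*).
*howube*: last vowel = /e/, a front vowel → -e → *howubee*.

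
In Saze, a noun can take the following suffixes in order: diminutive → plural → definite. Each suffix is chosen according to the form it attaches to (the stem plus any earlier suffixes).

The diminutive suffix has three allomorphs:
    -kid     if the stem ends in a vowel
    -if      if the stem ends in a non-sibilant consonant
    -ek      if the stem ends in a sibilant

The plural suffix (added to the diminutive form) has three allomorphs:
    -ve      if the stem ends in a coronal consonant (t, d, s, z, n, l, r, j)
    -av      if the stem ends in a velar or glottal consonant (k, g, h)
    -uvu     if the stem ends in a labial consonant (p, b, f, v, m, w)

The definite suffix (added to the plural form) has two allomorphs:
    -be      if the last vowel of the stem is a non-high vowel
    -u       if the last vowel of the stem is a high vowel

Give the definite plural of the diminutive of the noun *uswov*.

*uswov* — final sound /v/ (a non-sibilant consonant) → -if → *uswovif*.
Since the final consonant of the diminutive form *uswovif* is /f/ (labial), it takes -uvu, giving *uswovifuvu*.
The last vowel of the plural form *uswovifuvu* is /u/, which is a high vowel, so the definite suffix is -u, giving *uswovifuvuu*.

uswovifuvuu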